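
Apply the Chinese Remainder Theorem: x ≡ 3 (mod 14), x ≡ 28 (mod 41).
479

Using Chinese Remainder Theorem:
M = 14 × 41 = 574
M1 = 41, M2 = 14
y1 = 41^(-1) mod 14 = 13
y2 = 14^(-1) mod 41 = 3
x = (3×41×13 + 28×14×3) mod 574 = 479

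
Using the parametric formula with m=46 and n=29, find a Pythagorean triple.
(1275, 2668, 2957)

Euclid's formula: a = m² - n², b = 2mn, c = m² + n²
m = 46, n = 29
a = 46² - 29² = 2116 - 841 = 1275
b = 2 × 46 × 29 = 2668
c = 46² + 29² = 2116 + 841 = 2957
Verification: 1275² + 2668² = 1625625 + 7118224 = 8743849 = 2957² ✓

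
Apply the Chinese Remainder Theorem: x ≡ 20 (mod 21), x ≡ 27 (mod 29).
230

Using Chinese Remainder Theorem:
M = 21 × 29 = 609
M1 = 29, M2 = 21
y1 = 29^(-1) mod 21 = 8
y2 = 21^(-1) mod 29 = 18
x = (20×29×8 + 27×21×18) mod 609 = 230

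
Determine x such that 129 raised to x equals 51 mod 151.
101

Baby-step giant-step with step n = ⌈√151⌉ = 13.
Baby steps 129^j mod 151 (j:value) for j=0..12: 0:1, 1:129, 2:31, 3:73, 4:55, 5:149, 6:44, 7:89, 8:5, 9:41, 10:4, 11:63, 12:124.
Giant-step multiplier: 129^(-13) ≡ 129^(150-13) = 129^137 ≡ 15 (mod 151).
Giant steps γ_i = 51·15^i mod 151: γ_0=51, γ_1=10, γ_2=150, γ_3=136, γ_4=77, γ_5=98, γ_6=111, γ_7=4 (in table at j=10).
x = i·n + j = 7·13 + 10 = 101.
Check: 129^101 ≡ 51 (mod 151).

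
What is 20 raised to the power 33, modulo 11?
3

Repeated squaring. Binary of 33 = 100001.
20^1 ≡ 9 (mod 11); 20^2 ≡ 4 (mod 11); 20^4 ≡ 5 (mod 11); 20^8 ≡ 3 (mod 11); 20^16 ≡ 9 (mod 11); 20^32 ≡ 4 (mod 11)
20^33 = 20^1 × 20^32 ≡ 3 (mod 11)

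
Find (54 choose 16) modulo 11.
7

Using Lucas' theorem:
Write n=54 and k=16 in base 11:
n in base 11: [4, 10]
k in base 11: [1, 5]
C(54,16) mod 11 = ∏ C(n_i, k_i) mod 11
Digit binomials (mod 11): C(4,1) = 4; C(10,5) = 252 ≡ 10
Product: 4 × 10 = 40 ≡ 7 (mod 11)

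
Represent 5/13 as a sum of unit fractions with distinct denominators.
1/3 + 1/20 + 1/780

Greedy algorithm:
5/13: ceiling(13/5) = 3, use 1/3
2/39: ceiling(39/2) = 20, use 1/20
1/780: ceiling(780/1) = 780, use 1/780
Result: 5/13 = 1/3 + 1/20 + 1/780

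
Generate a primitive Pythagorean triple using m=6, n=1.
(35, 12, 37)

Euclid's formula: a = m² - n², b = 2mn, c = m² + n²
m = 6, n = 1
a = 6² - 1² = 36 - 1 = 35
b = 2 × 6 × 1 = 12
c = 6² + 1² = 36 + 1 = 37
Verification: 35² + 12² = 1225 + 144 = 1369 = 37² ✓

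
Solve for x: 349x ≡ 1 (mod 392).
237

gcd(349, 392) = 1, so the inverse exists.
Extended Euclidean algorithm on (392, 349):
392 = 1 × 349 + 43  ⟹  43 = (1)·392 + (-1)·349
349 = 8 × 43 + 5  ⟹  5 = (-8)·392 + (9)·349
43 = 8 × 5 + 3  ⟹  3 = (65)·392 + (-73)·349
5 = 1 × 3 + 2  ⟹  2 = (-73)·392 + (82)·349
3 = 1 × 2 + 1  ⟹  1 = (138)·392 + (-155)·349
So (-155)·349 ≡ 1 (mod 392), i.e. 349^(-1) ≡ -155 ≡ 237 (mod 392).
Check: 349 × 237 = 82713 ≡ 1 (mod 392)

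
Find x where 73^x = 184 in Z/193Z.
24

Baby-step giant-step with step n = ⌈√193⌉ = 14.
Baby steps 73^j mod 193 (j:value) for j=0..13: 0:1, 1:73, 2:118, 3:122, 4:28, 5:114, 6:23, 7:135, 8:12, 9:104, 10:65, 11:113, 12:143, 13:17.
Giant-step multiplier: 73^(-14) ≡ 73^(192-14) = 73^178 ≡ 100 (mod 193).
Giant steps γ_i = 184·100^i mod 193: γ_0=184, γ_1=65 (in table at j=10).
x = i·n + j = 1·14 + 10 = 24.
Check: 73^24 ≡ 184 (mod 193).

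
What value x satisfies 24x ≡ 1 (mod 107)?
58

gcd(24, 107) = 1, so the inverse exists.
Extended Euclidean algorithm on (107, 24):
107 = 4 × 24 + 11  ⟹  11 = (1)·107 + (-4)·24
24 = 2 × 11 + 2  ⟹  2 = (-2)·107 + (9)·24
11 = 5 × 2 + 1  ⟹  1 = (11)·107 + (-49)·24
So (-49)·24 ≡ 1 (mod 107), i.e. 24^(-1) ≡ -49 ≡ 58 (mod 107).
Check: 24 × 58 = 1392 ≡ 1 (mod 107)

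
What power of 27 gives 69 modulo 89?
78

Baby-step giant-step with step n = ⌈√89⌉ = 10.
Baby steps 27^j mod 89 (j:value) for j=0..9: 0:1, 1:27, 2:17, 3:14, 4:22, 5:60, 6:18, 7:41, 8:39, 9:74.
Giant-step multiplier: 27^(-10) ≡ 27^(88-10) = 27^78 ≡ 69 (mod 89).
Giant steps γ_i = 69·69^i mod 89: γ_0=69, γ_1=44, γ_2=10, γ_3=67, γ_4=84, γ_5=11, γ_6=47, γ_7=39 (in table at j=8).
x = i·n + j = 7·10 + 8 = 78.
Check: 27^78 ≡ 69 (mod 89).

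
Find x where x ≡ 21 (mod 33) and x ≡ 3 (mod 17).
54

Using Chinese Remainder Theorem:
M = 33 × 17 = 561
M1 = 17, M2 = 33
y1 = 17^(-1) mod 33 = 2
y2 = 33^(-1) mod 17 = 16
x = (21×17×2 + 3×33×16) mod 561 = 54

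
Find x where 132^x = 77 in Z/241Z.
238

Baby-step giant-step with step n = ⌈√241⌉ = 16.
Baby steps 132^j mod 241 (j:value) for j=0..15: 0:1, 1:132, 2:72, 3:105, 4:123, 5:89, 6:180, 7:142, 8:187, 9:102, 10:209, 11:114, 12:106, 13:14, 14:161, 15:44.
Giant-step multiplier: 132^(-16) ≡ 132^(240-16) = 132^224 ≡ 231 (mod 241).
Giant steps γ_i = 77·231^i mod 241: γ_0=77, γ_1=194, γ_2=229, γ_3=120, γ_4=5, γ_5=191, γ_6=18, γ_7=61, γ_8=113, γ_9=75, γ_10=214, γ_11=29, γ_12=192, γ_13=8, γ_14=161 (in table at j=14).
x = i·n + j = 14·16 + 14 = 238.
Check: 132^238 ≡ 77 (mod 241).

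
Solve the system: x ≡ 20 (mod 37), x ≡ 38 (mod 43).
1500

Using Chinese Remainder Theorem:
M = 37 × 43 = 1591
M1 = 43, M2 = 37
y1 = 43^(-1) mod 37 = 31
y2 = 37^(-1) mod 43 = 7
x = (20×43×31 + 38×37×7) mod 1591 = 1500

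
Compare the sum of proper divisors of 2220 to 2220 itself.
abundant

Proper divisors of 2220: sum = 1 + 2 + 3 + 4 + 5 + 6 + 10 + 12 + ... + 444 + 555 + 740 + 1110 (23 divisors) = 4164
Since 4164 > 2220, 2220 is abundant.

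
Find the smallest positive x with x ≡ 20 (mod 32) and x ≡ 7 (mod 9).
52

Using Chinese Remainder Theorem:
M = 32 × 9 = 288
M1 = 9, M2 = 32
y1 = 9^(-1) mod 32 = 25
y2 = 32^(-1) mod 9 = 2
x = (20×9×25 + 7×32×2) mod 288 = 52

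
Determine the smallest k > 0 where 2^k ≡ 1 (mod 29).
28

29 is prime, so ord(2) divides φ(29) = 28.
Divisors of 28: 1, 2, 4, 7, 14, 28.
Repeated squaring: 2^1 ≡ 2, 2^2 ≡ 4, 2^4 ≡ 16, 2^8 ≡ 24, 2^16 ≡ 25 (mod 29).
Test 2^d mod 29 for each divisor d in increasing order:
2^1 ≡ 2
2^2 ≡ 4
2^4 ≡ 16
2^7 = 2^4·2^2·2^1 ≡ 12
2^14 = 2^8·2^4·2^2 ≡ 28
2^28 = 2^16·2^8·2^4 ≡ 1  ← first divisor giving 1
The order is 28.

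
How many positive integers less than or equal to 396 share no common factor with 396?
120

396 = 2^2 × 3^2 × 11
φ(n) = n × ∏(1 - 1/p) for each prime p dividing n
φ(396) = 396 × (1 - 1/2) × (1 - 1/3) × (1 - 1/11) = 120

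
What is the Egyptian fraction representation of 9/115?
1/13 + 1/748 + 1/1118260

Greedy algorithm:
9/115: ceiling(115/9) = 13, use 1/13
2/1495: ceiling(1495/2) = 748, use 1/748
1/1118260: ceiling(1118260/1) = 1118260, use 1/1118260
Result: 9/115 = 1/13 + 1/748 + 1/1118260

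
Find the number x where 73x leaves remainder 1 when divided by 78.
31

gcd(73, 78) = 1, so the inverse exists.
Extended Euclidean algorithm on (78, 73):
78 = 1 × 73 + 5  ⟹  5 = (1)·78 + (-1)·73
73 = 14 × 5 + 3  ⟹  3 = (-14)·78 + (15)·73
5 = 1 × 3 + 2  ⟹  2 = (15)·78 + (-16)·73
3 = 1 × 2 + 1  ⟹  1 = (-29)·78 + (31)·73
So (31)·73 ≡ 1 (mod 78), i.e. 73^(-1) ≡ 31 (mod 78).
Check: 73 × 31 = 2263 ≡ 1 (mod 78)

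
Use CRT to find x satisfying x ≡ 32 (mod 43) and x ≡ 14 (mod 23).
290

Using Chinese Remainder Theorem:
M = 43 × 23 = 989
M1 = 23, M2 = 43
y1 = 23^(-1) mod 43 = 15
y2 = 43^(-1) mod 23 = 15
x = (32×23×15 + 14×43×15) mod 989 = 290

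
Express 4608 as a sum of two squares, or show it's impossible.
48² + 48² (a=48, b=48)

Factorization: 4608 = 2^9 × 3^2
By Fermat: n is sum of two squares iff every prime p ≡ 3 (mod 4) appears to even power.
All primes ≡ 3 (mod 4) appear to even power.
Search a = 0, 1, 2, … for 4608 - a² a perfect square: first hit at a = 48: 4608 - 2304 = 2304 = 48².
4608 = 48² + 48² = 2304 + 2304 ✓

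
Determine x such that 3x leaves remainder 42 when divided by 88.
x ≡ 14 (mod 88)

gcd(3, 88) = 1, which divides 42, so solutions exist.
Find 3^(-1) mod 88 by the extended Euclidean algorithm:
88 = 29 × 3 + 1  ⟹  1 = (1)·88 + (-29)·3
So (-29)·3 ≡ 1 (mod 88), i.e. 3^(-1) ≡ -29 ≡ 59 (mod 88).
x ≡ 59 × 42 = 2478 ≡ 14 (mod 88).
Check: 3 × 14 = 42 ≡ 42 (mod 88).
Unique solution: x ≡ 14 (mod 88)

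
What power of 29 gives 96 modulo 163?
110

Baby-step giant-step with step n = ⌈√163⌉ = 13.
Baby steps 29^j mod 163 (j:value) for j=0..12: 0:1, 1:29, 2:26, 3:102, 4:24, 5:44, 6:135, 7:3, 8:87, 9:78, 10:143, 11:72, 12:132.
Giant-step multiplier: 29^(-13) ≡ 29^(162-13) = 29^149 ≡ 130 (mod 163).
Giant steps γ_i = 96·130^i mod 163: γ_0=96, γ_1=92, γ_2=61, γ_3=106, γ_4=88, γ_5=30, γ_6=151, γ_7=70, γ_8=135 (in table at j=6).
x = i·n + j = 8·13 + 6 = 110.
Check: 29^110 ≡ 96 (mod 163).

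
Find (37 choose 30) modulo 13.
5

Using Lucas' theorem:
Write n=37 and k=30 in base 13:
n in base 13: [2, 11]
k in base 13: [2, 4]
C(37,30) mod 13 = ∏ C(n_i, k_i) mod 13
Digit binomials (mod 13): C(2,2) = 1; C(11,4) = 330 ≡ 5
Product: 1 × 5 = 5 ≡ 5 (mod 13)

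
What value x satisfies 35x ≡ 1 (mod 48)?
11

gcd(35, 48) = 1, so the inverse exists.
Extended Euclidean algorithm on (48, 35):
48 = 1 × 35 + 13  ⟹  13 = (1)·48 + (-1)·35
35 = 2 × 13 + 9  ⟹  9 = (-2)·48 + (3)·35
13 = 1 × 9 + 4  ⟹  4 = (3)·48 + (-4)·35
9 = 2 × 4 + 1  ⟹  1 = (-8)·48 + (11)·35
So (11)·35 ≡ 1 (mod 48), i.e. 35^(-1) ≡ 11 (mod 48).
Check: 35 × 11 = 385 ≡ 1 (mod 48)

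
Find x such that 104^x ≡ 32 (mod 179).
175

Baby-step giant-step with step n = ⌈√179⌉ = 14.
Baby steps 104^j mod 179 (j:value) for j=0..13: 0:1, 1:104, 2:76, 3:28, 4:48, 5:159, 6:68, 7:91, 8:156, 9:114, 10:42, 11:72, 12:149, 13:102.
Giant-step multiplier: 104^(-14) ≡ 104^(178-14) = 104^164 ≡ 80 (mod 179).
Giant steps γ_i = 32·80^i mod 179: γ_0=32, γ_1=54, γ_2=24, γ_3=130, γ_4=18, γ_5=8, γ_6=103, γ_7=6, γ_8=122, γ_9=94, γ_10=2, γ_11=160, γ_12=91 (in table at j=7).
x = i·n + j = 12·14 + 7 = 175.
Check: 104^175 ≡ 32 (mod 179).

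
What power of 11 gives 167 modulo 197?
33

Baby-step giant-step with step n = ⌈√197⌉ = 15.
Baby steps 11^j mod 197 (j:value) for j=0..14: 0:1, 1:11, 2:121, 3:149, 4:63, 5:102, 6:137, 7:128, 8:29, 9:122, 10:160, 11:184, 12:54, 13:3, 14:33.
Giant-step multiplier: 11^(-15) ≡ 11^(196-15) = 11^181 ≡ 108 (mod 197).
Giant steps γ_i = 167·108^i mod 197: γ_0=167, γ_1=109, γ_2=149 (in table at j=3).
x = i·n + j = 2·15 + 3 = 33.
Check: 11^33 ≡ 167 (mod 197).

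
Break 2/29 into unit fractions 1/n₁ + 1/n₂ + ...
1/15 + 1/435

Greedy algorithm:
2/29: ceiling(29/2) = 15, use 1/15
1/435: ceiling(435/1) = 435, use 1/435
Result: 2/29 = 1/15 + 1/435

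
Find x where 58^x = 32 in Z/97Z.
22

Baby-step giant-step with step n = ⌈√97⌉ = 10.
Baby steps 58^j mod 97 (j:value) for j=0..9: 0:1, 1:58, 2:66, 3:45, 4:88, 5:60, 6:85, 7:80, 8:81, 9:42.
Giant-step multiplier: 58^(-10) ≡ 58^(96-10) = 58^86 ≡ 53 (mod 97).
Giant steps γ_i = 32·53^i mod 97: γ_0=32, γ_1=47, γ_2=66 (in table at j=2).
x = i·n + j = 2·10 + 2 = 22.
Check: 58^22 ≡ 32 (mod 97).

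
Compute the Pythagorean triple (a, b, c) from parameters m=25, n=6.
(589, 300, 661)

Euclid's formula: a = m² - n², b = 2mn, c = m² + n²
m = 25, n = 6
a = 25² - 6² = 625 - 36 = 589
b = 2 × 25 × 6 = 300
c = 25² + 6² = 625 + 36 = 661
Verification: 589² + 300² = 346921 + 90000 = 436921 = 661² ✓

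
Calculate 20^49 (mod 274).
24

Repeated squaring. Binary of 49 = 110001.
20^1 ≡ 20 (mod 274); 20^2 ≡ 126 (mod 274); 20^4 ≡ 258 (mod 274); 20^8 ≡ 256 (mod 274); 20^16 ≡ 50 (mod 274); 20^32 ≡ 34 (mod 274)
20^49 = 20^1 × 20^16 × 20^32 ≡ 24 (mod 274)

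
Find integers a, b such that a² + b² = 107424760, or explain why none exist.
Not possible

Factorization: 107424760 = 2^3 × 5 × 139^3
By Fermat: n is sum of two squares iff every prime p ≡ 3 (mod 4) appears to even power.
Prime(s) ≡ 3 (mod 4) with odd exponent: [(139, 3)]
Therefore 107424760 cannot be expressed as a² + b².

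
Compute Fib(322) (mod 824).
151

Matrix identity: Q^n = [[F_(n+1), F_n], [F_n, F_(n-1)]] with Q = [[1,1],[1,0]].
n = 322 = 101000010₂. Square-and-multiply, entries mod 824:
Q^1 = [[1,1],[1,0]]
Q^2 = (Q^1)² = [[2,1],[1,1]]
Q^5 = (Q^2)²·Q = [[8,5],[5,3]]
Q^10 = (Q^5)² = [[89,55],[55,34]]
Q^20 = (Q^10)² = [[234,173],[173,61]]
Q^40 = (Q^20)² = [[637,771],[771,690]]
Q^80 = (Q^40)² = [[698,533],[533,165]]
Q^161 = (Q^80)²·Q = [[216,29],[29,187]]
Q^322 = (Q^161)² = [[529,151],[151,378]]
F_322 mod 824 = Q^322[0][1] = 151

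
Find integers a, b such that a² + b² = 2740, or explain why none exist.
6² + 52² (a=6, b=52)

Factorization: 2740 = 2^2 × 5 × 137
By Fermat: n is sum of two squares iff every prime p ≡ 3 (mod 4) appears to even power.
All primes ≡ 3 (mod 4) appear to even power.
Search a = 0, 1, 2, … for 2740 - a² a perfect square: first hit at a = 6: 2740 - 36 = 2704 = 52².
2740 = 6² + 52² = 36 + 2704 ✓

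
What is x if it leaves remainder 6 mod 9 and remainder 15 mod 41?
15

Using Chinese Remainder Theorem:
M = 9 × 41 = 369
M1 = 41, M2 = 9
y1 = 41^(-1) mod 9 = 2
y2 = 9^(-1) mod 41 = 32
x = (6×41×2 + 15×9×32) mod 369 = 15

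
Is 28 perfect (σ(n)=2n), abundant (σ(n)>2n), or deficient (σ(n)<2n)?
perfect

Proper divisors of 28: sum = 1 + 2 + 4 + 7 + 14 = 28
Since 28 = 28, 28 is perfect.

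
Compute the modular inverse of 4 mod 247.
62

gcd(4, 247) = 1, so the inverse exists.
Extended Euclidean algorithm on (247, 4):
247 = 61 × 4 + 3  ⟹  3 = (1)·247 + (-61)·4
4 = 1 × 3 + 1  ⟹  1 = (-1)·247 + (62)·4
So (62)·4 ≡ 1 (mod 247), i.e. 4^(-1) ≡ 62 (mod 247).
Check: 4 × 62 = 248 ≡ 1 (mod 247)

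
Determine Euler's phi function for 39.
24

39 = 3 × 13
φ(n) = n × ∏(1 - 1/p) for each prime p dividing n
φ(39) = 39 × (1 - 1/3) × (1 - 1/13) = 24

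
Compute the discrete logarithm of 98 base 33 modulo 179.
175

Baby-step giant-step with step n = ⌈√179⌉ = 14.
Baby steps 33^j mod 179 (j:value) for j=0..13: 0:1, 1:33, 2:15, 3:137, 4:46, 5:86, 6:153, 7:37, 8:147, 9:18, 10:57, 11:91, 12:139, 13:112.
Giant-step multiplier: 33^(-14) ≡ 33^(178-14) = 33^164 ≡ 125 (mod 179).
Giant steps γ_i = 98·125^i mod 179: γ_0=98, γ_1=78, γ_2=84, γ_3=118, γ_4=72, γ_5=50, γ_6=164, γ_7=94, γ_8=115, γ_9=55, γ_10=73, γ_11=175, γ_12=37 (in table at j=7).
x = i·n + j = 12·14 + 7 = 175.
Check: 33^175 ≡ 98 (mod 179).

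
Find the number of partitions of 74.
7089500

p(n) counts ways to write n as a sum of positive integers (order ignored).
Euler's pentagonal recurrence: p(k) = p(k-1) + p(k-2) - p(k-5) - p(k-7) + p(k-12) + p(k-15) - ... (offsets j(3j∓1)/2, signs ++--, p(0)=1, p(<0)=0).
DP table for k = 0..73: p(0)=1, p(1)=1, p(2)=2, p(3)=3, p(4)=5, p(5)=7, p(6)=11, p(7)=15, p(8)=22, p(9)=30, p(10)=42, p(11)=56, p(12)=77, p(13)=101, p(14)=135, p(15)=176, p(16)=231, p(17)=297, p(18)=385, p(19)=490, p(20)=627, p(21)=792, p(22)=1002, p(23)=1255, p(24)=1575, p(25)=1958, p(26)=2436, p(27)=3010, p(28)=3718, p(29)=4565, p(30)=5604, p(31)=6842, p(32)=8349, p(33)=10143, p(34)=12310, p(35)=14883, p(36)=17977, p(37)=21637, p(38)=26015, p(39)=31185, p(40)=37338, p(41)=44583, p(42)=53174, p(43)=63261, p(44)=75175, p(45)=89134, p(46)=105558, p(47)=124754, p(48)=147273, p(49)=173525, p(50)=204226, p(51)=239943, p(52)=281589, p(53)=329931, p(54)=386155, p(55)=451276, p(56)=526823, p(57)=614154, p(58)=715220, p(59)=831820, p(60)=966467, p(61)=1121505, p(62)=1300156, p(63)=1505499, p(64)=1741630, p(65)=2012558, p(66)=2323520, p(67)=2679689, p(68)=3087735, p(69)=3554345, p(70)=4087968, p(71)=4697205, p(72)=5392783, p(73)=6185689.
Final step: p(74) = p(73) + p(72) - p(69) - p(67) + p(62) + p(59) - p(52) - p(48) + p(39) + p(34) - p(23) - p(17) + p(4)
= 6185689 + 5392783 - 3554345 - 2679689 + 1300156 + 831820 - 281589 - 147273 + 31185 + 12310 - 1255 - 297 + 5
= 7089500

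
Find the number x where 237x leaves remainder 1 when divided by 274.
37

gcd(237, 274) = 1, so the inverse exists.
Extended Euclidean algorithm on (274, 237):
274 = 1 × 237 + 37  ⟹  37 = (1)·274 + (-1)·237
237 = 6 × 37 + 15  ⟹  15 = (-6)·274 + (7)·237
37 = 2 × 15 + 7  ⟹  7 = (13)·274 + (-15)·237
15 = 2 × 7 + 1  ⟹  1 = (-32)·274 + (37)·237
So (37)·237 ≡ 1 (mod 274), i.e. 237^(-1) ≡ 37 (mod 274).
Check: 237 × 37 = 8769 ≡ 1 (mod 274)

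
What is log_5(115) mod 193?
163

Baby-step giant-step with step n = ⌈√193⌉ = 14.
Baby steps 5^j mod 193 (j:value) for j=0..13: 0:1, 1:5, 2:25, 3:125, 4:46, 5:37, 6:185, 7:153, 8:186, 9:158, 10:18, 11:90, 12:64, 13:127.
Giant-step multiplier: 5^(-14) ≡ 5^(192-14) = 5^178 ≡ 162 (mod 193).
Giant steps γ_i = 115·162^i mod 193: γ_0=115, γ_1=102, γ_2=119, γ_3=171, γ_4=103, γ_5=88, γ_6=167, γ_7=34, γ_8=104, γ_9=57, γ_10=163, γ_11=158 (in table at j=9).
x = i·n + j = 11·14 + 9 = 163.
Check: 5^163 ≡ 115 (mod 193).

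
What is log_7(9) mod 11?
8

Baby-step giant-step with step n = ⌈√11⌉ = 4.
Baby steps 7^j mod 11 (j:value) for j=0..3: 0:1, 1:7, 2:5, 3:2.
Giant-step multiplier: 7^(-4) ≡ 7^(10-4) = 7^6 ≡ 4 (mod 11).
Giant steps γ_i = 9·4^i mod 11: γ_0=9, γ_1=3, γ_2=1 (in table at j=0).
x = i·n + j = 2·4 + 0 = 8.
Check: 7^8 ≡ 9 (mod 11).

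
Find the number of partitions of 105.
342325709

p(n) counts ways to write n as a sum of positive integers (order ignored).
Euler's pentagonal recurrence: p(k) = p(k-1) + p(k-2) - p(k-5) - p(k-7) + p(k-12) + p(k-15) - ... (offsets j(3j∓1)/2, signs ++--, p(0)=1, p(<0)=0).
DP table for k = 0..104: p(0)=1, p(1)=1, p(2)=2, p(3)=3, p(4)=5, p(5)=7, p(6)=11, p(7)=15, p(8)=22, p(9)=30, p(10)=42, p(11)=56, p(12)=77, p(13)=101, p(14)=135, p(15)=176, p(16)=231, p(17)=297, p(18)=385, p(19)=490, p(20)=627, p(21)=792, p(22)=1002, p(23)=1255, p(24)=1575, p(25)=1958, p(26)=2436, p(27)=3010, p(28)=3718, p(29)=4565, p(30)=5604, p(31)=6842, p(32)=8349, p(33)=10143, p(34)=12310, p(35)=14883, p(36)=17977, p(37)=21637, p(38)=26015, p(39)=31185, p(40)=37338, p(41)=44583, p(42)=53174, p(43)=63261, p(44)=75175, p(45)=89134, p(46)=105558, p(47)=124754, p(48)=147273, p(49)=173525, p(50)=204226, p(51)=239943, p(52)=281589, p(53)=329931, p(54)=386155, p(55)=451276, p(56)=526823, p(57)=614154, p(58)=715220, p(59)=831820, p(60)=966467, p(61)=1121505, p(62)=1300156, p(63)=1505499, p(64)=1741630, p(65)=2012558, p(66)=2323520, p(67)=2679689, p(68)=3087735, p(69)=3554345, p(70)=4087968, p(71)=4697205, p(72)=5392783, p(73)=6185689, p(74)=7089500, p(75)=8118264, p(76)=9289091, p(77)=10619863, p(78)=12132164, p(79)=13848650, p(80)=15796476, p(81)=18004327, p(82)=20506255, p(83)=23338469, p(84)=26543660, p(85)=30167357, p(86)=34262962, p(87)=38887673, p(88)=44108109, p(89)=49995925, p(90)=56634173, p(91)=64112359, p(92)=72533807, p(93)=82010177, p(94)=92669720, p(95)=104651419, p(96)=118114304, p(97)=133230930, p(98)=150198136, p(99)=169229875, p(100)=190569292, p(101)=214481126, p(102)=241265379, p(103)=271248950, p(104)=304801365.
Final step: p(105) = p(104) + p(103) - p(100) - p(98) + p(93) + p(90) - p(83) - p(79) + p(70) + p(65) - p(54) - p(48) + p(35) + p(28) - p(13) - p(5)
= 304801365 + 271248950 - 190569292 - 150198136 + 82010177 + 56634173 - 23338469 - 13848650 + 4087968 + 2012558 - 386155 - 147273 + 14883 + 3718 - 101 - 7
= 342325709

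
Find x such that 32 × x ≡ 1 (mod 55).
43

gcd(32, 55) = 1, so the inverse exists.
Extended Euclidean algorithm on (55, 32):
55 = 1 × 32 + 23  ⟹  23 = (1)·55 + (-1)·32
32 = 1 × 23 + 9  ⟹  9 = (-1)·55 + (2)·32
23 = 2 × 9 + 5  ⟹  5 = (3)·55 + (-5)·32
9 = 1 × 5 + 4  ⟹  4 = (-4)·55 + (7)·32
5 = 1 × 4 + 1  ⟹  1 = (7)·55 + (-12)·32
So (-12)·32 ≡ 1 (mod 55), i.e. 32^(-1) ≡ -12 ≡ 43 (mod 55).
Check: 32 × 43 = 1376 ≡ 1 (mod 55)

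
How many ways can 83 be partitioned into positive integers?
23338469

p(n) counts ways to write n as a sum of positive integers (order ignored).
Euler's pentagonal recurrence: p(k) = p(k-1) + p(k-2) - p(k-5) - p(k-7) + p(k-12) + p(k-15) - ... (offsets j(3j∓1)/2, signs ++--, p(0)=1, p(<0)=0).
DP table for k = 0..82: p(0)=1, p(1)=1, p(2)=2, p(3)=3, p(4)=5, p(5)=7, p(6)=11, p(7)=15, p(8)=22, p(9)=30, p(10)=42, p(11)=56, p(12)=77, p(13)=101, p(14)=135, p(15)=176, p(16)=231, p(17)=297, p(18)=385, p(19)=490, p(20)=627, p(21)=792, p(22)=1002, p(23)=1255, p(24)=1575, p(25)=1958, p(26)=2436, p(27)=3010, p(28)=3718, p(29)=4565, p(30)=5604, p(31)=6842, p(32)=8349, p(33)=10143, p(34)=12310, p(35)=14883, p(36)=17977, p(37)=21637, p(38)=26015, p(39)=31185, p(40)=37338, p(41)=44583, p(42)=53174, p(43)=63261, p(44)=75175, p(45)=89134, p(46)=105558, p(47)=124754, p(48)=147273, p(49)=173525, p(50)=204226, p(51)=239943, p(52)=281589, p(53)=329931, p(54)=386155, p(55)=451276, p(56)=526823, p(57)=614154, p(58)=715220, p(59)=831820, p(60)=966467, p(61)=1121505, p(62)=1300156, p(63)=1505499, p(64)=1741630, p(65)=2012558, p(66)=2323520, p(67)=2679689, p(68)=3087735, p(69)=3554345, p(70)=4087968, p(71)=4697205, p(72)=5392783, p(73)=6185689, p(74)=7089500, p(75)=8118264, p(76)=9289091, p(77)=10619863, p(78)=12132164, p(79)=13848650, p(80)=15796476, p(81)=18004327, p(82)=20506255.
Final step: p(83) = p(82) + p(81) - p(78) - p(76) + p(71) + p(68) - p(61) - p(57) + p(48) + p(43) - p(32) - p(26) + p(13) + p(6)
= 20506255 + 18004327 - 12132164 - 9289091 + 4697205 + 3087735 - 1121505 - 614154 + 147273 + 63261 - 8349 - 2436 + 101 + 11
= 23338469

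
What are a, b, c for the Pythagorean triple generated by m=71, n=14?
(4845, 1988, 5237)

Euclid's formula: a = m² - n², b = 2mn, c = m² + n²
m = 71, n = 14
a = 71² - 14² = 5041 - 196 = 4845
b = 2 × 71 × 14 = 1988
c = 71² + 14² = 5041 + 196 = 5237
Verification: 4845² + 1988² = 23474025 + 3952144 = 27426169 = 5237² ✓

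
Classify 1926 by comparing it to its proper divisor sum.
abundant

Proper divisors of 1926: sum = 1 + 2 + 3 + 6 + 9 + 18 + 107 + 214 + 321 + 642 + 963 = 2286
Since 2286 > 1926, 1926 is abundant.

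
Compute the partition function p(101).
214481126

p(n) counts ways to write n as a sum of positive integers (order ignored).
Euler's pentagonal recurrence: p(k) = p(k-1) + p(k-2) - p(k-5) - p(k-7) + p(k-12) + p(k-15) - ... (offsets j(3j∓1)/2, signs ++--, p(0)=1, p(<0)=0).
DP table for k = 0..100: p(0)=1, p(1)=1, p(2)=2, p(3)=3, p(4)=5, p(5)=7, p(6)=11, p(7)=15, p(8)=22, p(9)=30, p(10)=42, p(11)=56, p(12)=77, p(13)=101, p(14)=135, p(15)=176, p(16)=231, p(17)=297, p(18)=385, p(19)=490, p(20)=627, p(21)=792, p(22)=1002, p(23)=1255, p(24)=1575, p(25)=1958, p(26)=2436, p(27)=3010, p(28)=3718, p(29)=4565, p(30)=5604, p(31)=6842, p(32)=8349, p(33)=10143, p(34)=12310, p(35)=14883, p(36)=17977, p(37)=21637, p(38)=26015, p(39)=31185, p(40)=37338, p(41)=44583, p(42)=53174, p(43)=63261, p(44)=75175, p(45)=89134, p(46)=105558, p(47)=124754, p(48)=147273, p(49)=173525, p(50)=204226, p(51)=239943, p(52)=281589, p(53)=329931, p(54)=386155, p(55)=451276, p(56)=526823, p(57)=614154, p(58)=715220, p(59)=831820, p(60)=966467, p(61)=1121505, p(62)=1300156, p(63)=1505499, p(64)=1741630, p(65)=2012558, p(66)=2323520, p(67)=2679689, p(68)=3087735, p(69)=3554345, p(70)=4087968, p(71)=4697205, p(72)=5392783, p(73)=6185689, p(74)=7089500, p(75)=8118264, p(76)=9289091, p(77)=10619863, p(78)=12132164, p(79)=13848650, p(80)=15796476, p(81)=18004327, p(82)=20506255, p(83)=23338469, p(84)=26543660, p(85)=30167357, p(86)=34262962, p(87)=38887673, p(88)=44108109, p(89)=49995925, p(90)=56634173, p(91)=64112359, p(92)=72533807, p(93)=82010177, p(94)=92669720, p(95)=104651419, p(96)=118114304, p(97)=133230930, p(98)=150198136, p(99)=169229875, p(100)=190569292.
Final step: p(101) = p(100) + p(99) - p(96) - p(94) + p(89) + p(86) - p(79) - p(75) + p(66) + p(61) - p(50) - p(44) + p(31) + p(24) - p(9) - p(1)
= 190569292 + 169229875 - 118114304 - 92669720 + 49995925 + 34262962 - 13848650 - 8118264 + 2323520 + 1121505 - 204226 - 75175 + 6842 + 1575 - 30 - 1
= 214481126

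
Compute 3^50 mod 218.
35

Repeated squaring. Binary of 50 = 110010.
3^1 ≡ 3 (mod 218); 3^2 ≡ 9 (mod 218); 3^4 ≡ 81 (mod 218); 3^8 ≡ 21 (mod 218); 3^16 ≡ 5 (mod 218); 3^32 ≡ 25 (mod 218)
3^50 = 3^2 × 3^16 × 3^32 ≡ 35 (mod 218)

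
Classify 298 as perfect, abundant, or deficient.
deficient

Proper divisors of 298: sum = 1 + 2 + 149 = 152
Since 152 < 298, 298 is deficient.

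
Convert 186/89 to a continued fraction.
[2; 11, 8]

Euclidean algorithm steps:
186 = 2 × 89 + 8
89 = 11 × 8 + 1
8 = 8 × 1 + 0
Continued fraction: [2; 11, 8]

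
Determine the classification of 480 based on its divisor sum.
abundant

Proper divisors of 480: sum = 1 + 2 + 3 + 4 + 5 + 6 + 8 + 10 + ... + 96 + 120 + 160 + 240 (23 divisors) = 1032
Since 1032 > 480, 480 is abundant.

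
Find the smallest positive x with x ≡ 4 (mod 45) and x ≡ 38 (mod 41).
1309

Using Chinese Remainder Theorem:
M = 45 × 41 = 1845
M1 = 41, M2 = 45
y1 = 41^(-1) mod 45 = 11
y2 = 45^(-1) mod 41 = 31
x = (4×41×11 + 38×45×31) mod 1845 = 1309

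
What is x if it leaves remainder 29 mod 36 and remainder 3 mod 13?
29

Using Chinese Remainder Theorem:
M = 36 × 13 = 468
M1 = 13, M2 = 36
y1 = 13^(-1) mod 36 = 25
y2 = 36^(-1) mod 13 = 4
x = (29×13×25 + 3×36×4) mod 468 = 29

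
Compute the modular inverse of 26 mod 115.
31

gcd(26, 115) = 1, so the inverse exists.
Extended Euclidean algorithm on (115, 26):
115 = 4 × 26 + 11  ⟹  11 = (1)·115 + (-4)·26
26 = 2 × 11 + 4  ⟹  4 = (-2)·115 + (9)·26
11 = 2 × 4 + 3  ⟹  3 = (5)·115 + (-22)·26
4 = 1 × 3 + 1  ⟹  1 = (-7)·115 + (31)·26
So (31)·26 ≡ 1 (mod 115), i.e. 26^(-1) ≡ 31 (mod 115).
Check: 26 × 31 = 806 ≡ 1 (mod 115)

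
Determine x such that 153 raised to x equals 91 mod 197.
15

Baby-step giant-step with step n = ⌈√197⌉ = 15.
Baby steps 153^j mod 197 (j:value) for j=0..14: 0:1, 1:153, 2:163, 3:117, 4:171, 5:159, 6:96, 7:110, 8:85, 9:3, 10:65, 11:95, 12:154, 13:119, 14:83.
Giant-step multiplier: 153^(-15) ≡ 153^(196-15) = 153^181 ≡ 13 (mod 197).
Giant steps γ_i = 91·13^i mod 197: γ_0=91, γ_1=1 (in table at j=0).
x = i·n + j = 1·15 + 0 = 15.
Check: 153^15 ≡ 91 (mod 197).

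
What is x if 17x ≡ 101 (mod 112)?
x ≡ 85 (mod 112)

gcd(17, 112) = 1, which divides 101, so solutions exist.
Find 17^(-1) mod 112 by the extended Euclidean algorithm:
112 = 6 × 17 + 10  ⟹  10 = (1)·112 + (-6)·17
17 = 1 × 10 + 7  ⟹  7 = (-1)·112 + (7)·17
10 = 1 × 7 + 3  ⟹  3 = (2)·112 + (-13)·17
7 = 2 × 3 + 1  ⟹  1 = (-5)·112 + (33)·17
So (33)·17 ≡ 1 (mod 112), i.e. 17^(-1) ≡ 33 (mod 112).
x ≡ 33 × 101 = 3333 ≡ 85 (mod 112).
Check: 17 × 85 = 1445 ≡ 101 (mod 112).
Unique solution: x ≡ 85 (mod 112)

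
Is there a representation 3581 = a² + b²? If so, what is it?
10² + 59² (a=10, b=59)

Factorization: 3581 = 3581
By Fermat: n is sum of two squares iff every prime p ≡ 3 (mod 4) appears to even power.
All primes ≡ 3 (mod 4) appear to even power.
Search a = 0, 1, 2, … for 3581 - a² a perfect square: first hit at a = 10: 3581 - 100 = 3481 = 59².
3581 = 10² + 59² = 100 + 3481 ✓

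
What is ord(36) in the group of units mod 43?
3

43 is prime, so ord(36) divides φ(43) = 42.
Divisors of 42: 1, 2, 3, 6, 7, 14, 21, 42.
Repeated squaring: 36^1 ≡ 36, 36^2 ≡ 6, 36^4 ≡ 36, 36^8 ≡ 6, 36^16 ≡ 36, 36^32 ≡ 6 (mod 43).
Test 36^d mod 43 for each divisor d in increasing order:
36^1 ≡ 36
36^2 ≡ 6
36^3 = 36^2·36^1 ≡ 1  ← first divisor giving 1
The order is 3.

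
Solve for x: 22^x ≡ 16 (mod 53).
8

Baby-step giant-step with step n = ⌈√53⌉ = 8.
Baby steps 22^j mod 53 (j:value) for j=0..7: 0:1, 1:22, 2:7, 3:48, 4:49, 5:18, 6:25, 7:20.
Giant-step multiplier: 22^(-8) ≡ 22^(52-8) = 22^44 ≡ 10 (mod 53).
Giant steps γ_i = 16·10^i mod 53: γ_0=16, γ_1=1 (in table at j=0).
x = i·n + j = 1·8 + 0 = 8.
Check: 22^8 ≡ 16 (mod 53).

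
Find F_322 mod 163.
155

Matrix identity: Q^n = [[F_(n+1), F_n], [F_n, F_(n-1)]] with Q = [[1,1],[1,0]].
n = 322 = 101000010₂. Square-and-multiply, entries mod 163:
Q^1 = [[1,1],[1,0]]
Q^2 = (Q^1)² = [[2,1],[1,1]]
Q^5 = (Q^2)²·Q = [[8,5],[5,3]]
Q^10 = (Q^5)² = [[89,55],[55,34]]
Q^20 = (Q^10)² = [[25,82],[82,106]]
Q^40 = (Q^20)² = [[14,147],[147,30]]
Q^80 = (Q^40)² = [[126,111],[111,15]]
Q^161 = (Q^80)²·Q = [[1,161],[161,3]]
Q^322 = (Q^161)² = [[5,155],[155,13]]
F_322 mod 163 = Q^322[0][1] = 155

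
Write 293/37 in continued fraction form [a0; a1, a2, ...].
[7; 1, 11, 3]

Euclidean algorithm steps:
293 = 7 × 37 + 34
37 = 1 × 34 + 3
34 = 11 × 3 + 1
3 = 3 × 1 + 0
Continued fraction: [7; 1, 11, 3]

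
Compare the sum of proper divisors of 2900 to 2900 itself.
abundant

Proper divisors of 2900: sum = 1 + 2 + 4 + 5 + 10 + 20 + 25 + 29 + ... + 290 + 580 + 725 + 1450 (17 divisors) = 3610
Since 3610 > 2900, 2900 is abundant.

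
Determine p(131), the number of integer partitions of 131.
5964539504

p(n) counts ways to write n as a sum of positive integers (order ignored).
Euler's pentagonal recurrence: p(k) = p(k-1) + p(k-2) - p(k-5) - p(k-7) + p(k-12) + p(k-15) - ... (offsets j(3j∓1)/2, signs ++--, p(0)=1, p(<0)=0).
DP table for k = 0..130: p(0)=1, p(1)=1, p(2)=2, p(3)=3, p(4)=5, p(5)=7, p(6)=11, p(7)=15, p(8)=22, p(9)=30, p(10)=42, p(11)=56, p(12)=77, p(13)=101, p(14)=135, p(15)=176, p(16)=231, p(17)=297, p(18)=385, p(19)=490, p(20)=627, p(21)=792, p(22)=1002, p(23)=1255, p(24)=1575, p(25)=1958, p(26)=2436, p(27)=3010, p(28)=3718, p(29)=4565, p(30)=5604, p(31)=6842, p(32)=8349, p(33)=10143, p(34)=12310, p(35)=14883, p(36)=17977, p(37)=21637, p(38)=26015, p(39)=31185, p(40)=37338, p(41)=44583, p(42)=53174, p(43)=63261, p(44)=75175, p(45)=89134, p(46)=105558, p(47)=124754, p(48)=147273, p(49)=173525, p(50)=204226, p(51)=239943, p(52)=281589, p(53)=329931, p(54)=386155, p(55)=451276, p(56)=526823, p(57)=614154, p(58)=715220, p(59)=831820, p(60)=966467, p(61)=1121505, p(62)=1300156, p(63)=1505499, p(64)=1741630, p(65)=2012558, p(66)=2323520, p(67)=2679689, p(68)=3087735, p(69)=3554345, p(70)=4087968, p(71)=4697205, p(72)=5392783, p(73)=6185689, p(74)=7089500, p(75)=8118264, p(76)=9289091, p(77)=10619863, p(78)=12132164, p(79)=13848650, p(80)=15796476, p(81)=18004327, p(82)=20506255, p(83)=23338469, p(84)=26543660, p(85)=30167357, p(86)=34262962, p(87)=38887673, p(88)=44108109, p(89)=49995925, p(90)=56634173, p(91)=64112359, p(92)=72533807, p(93)=82010177, p(94)=92669720, p(95)=104651419, p(96)=118114304, p(97)=133230930, p(98)=150198136, p(99)=169229875, p(100)=190569292, p(101)=214481126, p(102)=241265379, p(103)=271248950, p(104)=304801365, p(105)=342325709, p(106)=384276336, p(107)=431149389, p(108)=483502844, p(109)=541946240, p(110)=607163746, p(111)=679903203, p(112)=761002156, p(113)=851376628, p(114)=952050665, p(115)=1064144451, p(116)=1188908248, p(117)=1327710076, p(118)=1482074143, p(119)=1653668665, p(120)=1844349560, p(121)=2056148051, p(122)=2291320912, p(123)=2552338241, p(124)=2841940500, p(125)=3163127352, p(126)=3519222692, p(127)=3913864295, p(128)=4351078600, p(129)=4835271870, p(130)=5371315400.
Final step: p(131) = p(130) + p(129) - p(126) - p(124) + p(119) + p(116) - p(109) - p(105) + p(96) + p(91) - p(80) - p(74) + p(61) + p(54) - p(39) - p(31) + p(14) + p(5)
= 5371315400 + 4835271870 - 3519222692 - 2841940500 + 1653668665 + 1188908248 - 541946240 - 342325709 + 118114304 + 64112359 - 15796476 - 7089500 + 1121505 + 386155 - 31185 - 6842 + 135 + 7
= 5964539504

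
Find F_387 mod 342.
110

Matrix identity: Q^n = [[F_(n+1), F_n], [F_n, F_(n-1)]] with Q = [[1,1],[1,0]].
n = 387 = 110000011₂. Square-and-multiply, entries mod 342:
Q^1 = [[1,1],[1,0]]
Q^3 = (Q^1)²·Q = [[3,2],[2,1]]
Q^6 = (Q^3)² = [[13,8],[8,5]]
Q^12 = (Q^6)² = [[233,144],[144,89]]
Q^24 = (Q^12)² = [[127,198],[198,271]]
Q^48 = (Q^24)² = [[271,144],[144,127]]
Q^96 = (Q^48)² = [[127,198],[198,271]]
Q^193 = (Q^96)²·Q = [[73,271],[271,144]]
Q^387 = (Q^193)²·Q = [[93,110],[110,325]]
F_387 mod 342 = Q^387[0][1] = 110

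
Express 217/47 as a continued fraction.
[4; 1, 1, 1, 1, 1, 1, 3]

Euclidean algorithm steps:
217 = 4 × 47 + 29
47 = 1 × 29 + 18
29 = 1 × 18 + 11
18 = 1 × 11 + 7
11 = 1 × 7 + 4
7 = 1 × 4 + 3
4 = 1 × 3 + 1
3 = 3 × 1 + 0
Continued fraction: [4; 1, 1, 1, 1, 1, 1, 3]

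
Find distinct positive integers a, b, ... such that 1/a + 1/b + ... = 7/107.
1/16 + 1/343 + 1/195739 + 1/114941072624

Greedy algorithm:
7/107: ceiling(107/7) = 16, use 1/16
5/1712: ceiling(1712/5) = 343, use 1/343
3/587216: ceiling(587216/3) = 195739, use 1/195739
1/114941072624: ceiling(114941072624/1) = 114941072624, use 1/114941072624
Result: 7/107 = 1/16 + 1/343 + 1/195739 + 1/114941072624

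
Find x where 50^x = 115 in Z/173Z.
53

Baby-step giant-step with step n = ⌈√173⌉ = 14.
Baby steps 50^j mod 173 (j:value) for j=0..13: 0:1, 1:50, 2:78, 3:94, 4:29, 5:66, 6:13, 7:131, 8:149, 9:11, 10:31, 11:166, 12:169, 13:146.
Giant-step multiplier: 50^(-14) ≡ 50^(172-14) = 50^158 ≡ 56 (mod 173).
Giant steps γ_i = 115·56^i mod 173: γ_0=115, γ_1=39, γ_2=108, γ_3=166 (in table at j=11).
x = i·n + j = 3·14 + 11 = 53.
Check: 50^53 ≡ 115 (mod 173).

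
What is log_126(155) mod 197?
74

Baby-step giant-step with step n = ⌈√197⌉ = 15.
Baby steps 126^j mod 197 (j:value) for j=0..14: 0:1, 1:126, 2:116, 3:38, 4:60, 5:74, 6:65, 7:113, 8:54, 9:106, 10:157, 11:82, 12:88, 13:56, 14:161.
Giant-step multiplier: 126^(-15) ≡ 126^(196-15) = 126^181 ≡ 118 (mod 197).
Giant steps γ_i = 155·118^i mod 197: γ_0=155, γ_1=166, γ_2=85, γ_3=180, γ_4=161 (in table at j=14).
x = i·n + j = 4·15 + 14 = 74.
Check: 126^74 ≡ 155 (mod 197).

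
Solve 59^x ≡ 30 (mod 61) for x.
59

Baby-step giant-step with step n = ⌈√61⌉ = 8.
Baby steps 59^j mod 61 (j:value) for j=0..7: 0:1, 1:59, 2:4, 3:53, 4:16, 5:29, 6:3, 7:55.
Giant-step multiplier: 59^(-8) ≡ 59^(60-8) = 59^52 ≡ 56 (mod 61).
Giant steps γ_i = 30·56^i mod 61: γ_0=30, γ_1=33, γ_2=18, γ_3=32, γ_4=23, γ_5=7, γ_6=26, γ_7=53 (in table at j=3).
x = i·n + j = 7·8 + 3 = 59.
Check: 59^59 ≡ 30 (mod 61).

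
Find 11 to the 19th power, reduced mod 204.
107

Repeated squaring. Binary of 19 = 10011.
11^1 ≡ 11 (mod 204); 11^2 ≡ 121 (mod 204); 11^4 ≡ 157 (mod 204); 11^8 ≡ 169 (mod 204); 11^16 ≡ 1 (mod 204)
11^19 = 11^1 × 11^2 × 11^16 ≡ 107 (mod 204)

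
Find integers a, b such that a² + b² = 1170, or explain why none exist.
9² + 33² (a=9, b=33)

Factorization: 1170 = 2 × 3^2 × 5 × 13
By Fermat: n is sum of two squares iff every prime p ≡ 3 (mod 4) appears to even power.
All primes ≡ 3 (mod 4) appear to even power.
Search a = 0, 1, 2, … for 1170 - a² a perfect square: first hit at a = 9: 1170 - 81 = 1089 = 33².
1170 = 9² + 33² = 81 + 1089 ✓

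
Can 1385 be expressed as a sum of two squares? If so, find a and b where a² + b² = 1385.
4² + 37² (a=4, b=37)

Factorization: 1385 = 5 × 277
By Fermat: n is sum of two squares iff every prime p ≡ 3 (mod 4) appears to even power.
All primes ≡ 3 (mod 4) appear to even power.
Search a = 0, 1, 2, … for 1385 - a² a perfect square: first hit at a = 4: 1385 - 16 = 1369 = 37².
1385 = 4² + 37² = 16 + 1369 ✓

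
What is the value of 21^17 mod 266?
105

Repeated squaring. Binary of 17 = 10001.
21^1 ≡ 21 (mod 266); 21^2 ≡ 175 (mod 266); 21^4 ≡ 35 (mod 266); 21^8 ≡ 161 (mod 266); 21^16 ≡ 119 (mod 266)
21^17 = 21^1 × 21^16 ≡ 105 (mod 266)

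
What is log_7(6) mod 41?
39

Baby-step giant-step with step n = ⌈√41⌉ = 7.
Baby steps 7^j mod 41 (j:value) for j=0..6: 0:1, 1:7, 2:8, 3:15, 4:23, 5:38, 6:20.
Giant-step multiplier: 7^(-7) ≡ 7^(40-7) = 7^33 ≡ 29 (mod 41).
Giant steps γ_i = 6·29^i mod 41: γ_0=6, γ_1=10, γ_2=3, γ_3=5, γ_4=22, γ_5=23 (in table at j=4).
x = i·n + j = 5·7 + 4 = 39.
Check: 7^39 ≡ 6 (mod 41).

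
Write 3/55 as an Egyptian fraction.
1/19 + 1/523 + 1/546535

Greedy algorithm:
3/55: ceiling(55/3) = 19, use 1/19
2/1045: ceiling(1045/2) = 523, use 1/523
1/546535: ceiling(546535/1) = 546535, use 1/546535
Result: 3/55 = 1/19 + 1/523 + 1/546535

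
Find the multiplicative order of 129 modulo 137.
68

137 is prime, so ord(129) divides φ(137) = 136.
Divisors of 136: 1, 2, 4, 8, 17, 34, 68, 136.
Repeated squaring: 129^1 ≡ 129, 129^2 ≡ 64, 129^4 ≡ 123, 129^8 ≡ 59, 129^16 ≡ 56, 129^32 ≡ 122, 129^64 ≡ 88, 129^128 ≡ 72 (mod 137).
Test 129^d mod 137 for each divisor d in increasing order:
129^1 ≡ 129
129^2 ≡ 64
129^4 ≡ 123
129^8 ≡ 59
129^17 = 129^16·129^1 ≡ 100
129^34 = 129^32·129^2 ≡ 136
129^68 = 129^64·129^4 ≡ 1  ← first divisor giving 1
The order is 68.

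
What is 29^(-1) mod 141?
107

gcd(29, 141) = 1, so the inverse exists.
Extended Euclidean algorithm on (141, 29):
141 = 4 × 29 + 25  ⟹  25 = (1)·141 + (-4)·29
29 = 1 × 25 + 4  ⟹  4 = (-1)·141 + (5)·29
25 = 6 × 4 + 1  ⟹  1 = (7)·141 + (-34)·29
So (-34)·29 ≡ 1 (mod 141), i.e. 29^(-1) ≡ -34 ≡ 107 (mod 141).
Check: 29 × 107 = 3103 ≡ 1 (mod 141)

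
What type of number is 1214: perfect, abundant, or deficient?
deficient

Proper divisors of 1214: sum = 1 + 2 + 607 = 610
Since 610 < 1214, 1214 is deficient.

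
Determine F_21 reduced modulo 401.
119

Matrix identity: Q^n = [[F_(n+1), F_n], [F_n, F_(n-1)]] with Q = [[1,1],[1,0]].
n = 21 = 10101₂. Square-and-multiply, entries mod 401:
Q^1 = [[1,1],[1,0]]
Q^2 = (Q^1)² = [[2,1],[1,1]]
Q^5 = (Q^2)²·Q = [[8,5],[5,3]]
Q^10 = (Q^5)² = [[89,55],[55,34]]
Q^21 = (Q^10)²·Q = [[67,119],[119,349]]
F_21 mod 401 = Q^21[0][1] = 119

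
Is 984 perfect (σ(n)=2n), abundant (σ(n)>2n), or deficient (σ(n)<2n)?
abundant

Proper divisors of 984: sum = 1 + 2 + 3 + 4 + 6 + 8 + 12 + 24 + 41 + 82 + 123 + 164 + 246 + 328 + 492 = 1536
Since 1536 > 984, 984 is abundant.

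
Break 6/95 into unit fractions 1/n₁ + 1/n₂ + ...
1/16 + 1/1520

Greedy algorithm:
6/95: ceiling(95/6) = 16, use 1/16
1/1520: ceiling(1520/1) = 1520, use 1/1520
Result: 6/95 = 1/16 + 1/1520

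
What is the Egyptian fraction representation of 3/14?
1/5 + 1/70

Greedy algorithm:
3/14: ceiling(14/3) = 5, use 1/5
1/70: ceiling(70/1) = 70, use 1/70
Result: 3/14 = 1/5 + 1/70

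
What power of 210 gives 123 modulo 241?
68

Baby-step giant-step with step n = ⌈√241⌉ = 16.
Baby steps 210^j mod 241 (j:value) for j=0..15: 0:1, 1:210, 2:238, 3:93, 4:9, 5:203, 6:214, 7:114, 8:81, 9:140, 10:239, 11:62, 12:6, 13:55, 14:223, 15:76.
Giant-step multiplier: 210^(-16) ≡ 210^(240-16) = 210^224 ≡ 183 (mod 241).
Giant steps γ_i = 123·183^i mod 241: γ_0=123, γ_1=96, γ_2=216, γ_3=4, γ_4=9 (in table at j=4).
x = i·n + j = 4·16 + 4 = 68.
Check: 210^68 ≡ 123 (mod 241).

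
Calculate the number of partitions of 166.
189334822579

p(n) counts ways to write n as a sum of positive integers (order ignored).
Euler's pentagonal recurrence: p(k) = p(k-1) + p(k-2) - p(k-5) - p(k-7) + p(k-12) + p(k-15) - ... (offsets j(3j∓1)/2, signs ++--, p(0)=1, p(<0)=0).
DP table for k = 0..165: p(0)=1, p(1)=1, p(2)=2, p(3)=3, p(4)=5, p(5)=7, p(6)=11, p(7)=15, p(8)=22, p(9)=30, p(10)=42, p(11)=56, p(12)=77, p(13)=101, p(14)=135, p(15)=176, p(16)=231, p(17)=297, p(18)=385, p(19)=490, p(20)=627, p(21)=792, p(22)=1002, p(23)=1255, p(24)=1575, p(25)=1958, p(26)=2436, p(27)=3010, p(28)=3718, p(29)=4565, p(30)=5604, p(31)=6842, p(32)=8349, p(33)=10143, p(34)=12310, p(35)=14883, p(36)=17977, p(37)=21637, p(38)=26015, p(39)=31185, p(40)=37338, p(41)=44583, p(42)=53174, p(43)=63261, p(44)=75175, p(45)=89134, p(46)=105558, p(47)=124754, p(48)=147273, p(49)=173525, p(50)=204226, p(51)=239943, p(52)=281589, p(53)=329931, p(54)=386155, p(55)=451276, p(56)=526823, p(57)=614154, p(58)=715220, p(59)=831820, p(60)=966467, p(61)=1121505, p(62)=1300156, p(63)=1505499, p(64)=1741630, p(65)=2012558, p(66)=2323520, p(67)=2679689, p(68)=3087735, p(69)=3554345, p(70)=4087968, p(71)=4697205, p(72)=5392783, p(73)=6185689, p(74)=7089500, p(75)=8118264, p(76)=9289091, p(77)=10619863, p(78)=12132164, p(79)=13848650, p(80)=15796476, p(81)=18004327, p(82)=20506255, p(83)=23338469, p(84)=26543660, p(85)=30167357, p(86)=34262962, p(87)=38887673, p(88)=44108109, p(89)=49995925, p(90)=56634173, p(91)=64112359, p(92)=72533807, p(93)=82010177, p(94)=92669720, p(95)=104651419, p(96)=118114304, p(97)=133230930, p(98)=150198136, p(99)=169229875, p(100)=190569292, p(101)=214481126, p(102)=241265379, p(103)=271248950, p(104)=304801365, p(105)=342325709, p(106)=384276336, p(107)=431149389, p(108)=483502844, p(109)=541946240, p(110)=607163746, p(111)=679903203, p(112)=761002156, p(113)=851376628, p(114)=952050665, p(115)=1064144451, p(116)=1188908248, p(117)=1327710076, p(118)=1482074143, p(119)=1653668665, p(120)=1844349560, p(121)=2056148051, p(122)=2291320912, p(123)=2552338241, p(124)=2841940500, p(125)=3163127352, p(126)=3519222692, p(127)=3913864295, p(128)=4351078600, p(129)=4835271870, p(130)=5371315400, p(131)=5964539504, p(132)=6620830889, p(133)=7346629512, p(134)=8149040695, p(135)=9035836076, p(136)=10015581680, p(137)=11097645016, p(138)=12292341831, p(139)=13610949895, p(140)=15065878135, p(141)=16670689208, p(142)=18440293320, p(143)=20390982757, p(144)=22540654445, p(145)=24908858009, p(146)=27517052599, p(147)=30388671978, p(148)=33549419497, p(149)=37027355200, p(150)=40853235313, p(151)=45060624582, p(152)=49686288421, p(153)=54770336324, p(154)=60356673280, p(155)=66493182097, p(156)=73232243759, p(157)=80630964769, p(158)=88751778802, p(159)=97662728555, p(160)=107438159466, p(161)=118159068427, p(162)=129913904637, p(163)=142798995930, p(164)=156919475295, p(165)=172389800255.
Final step: p(166) = p(165) + p(164) - p(161) - p(159) + p(154) + p(151) - p(144) - p(140) + p(131) + p(126) - p(115) - p(109) + p(96) + p(89) - p(74) - p(66) + p(49) + p(40) - p(21) - p(11)
= 172389800255 + 156919475295 - 118159068427 - 97662728555 + 60356673280 + 45060624582 - 22540654445 - 15065878135 + 5964539504 + 3519222692 - 1064144451 - 541946240 + 118114304 + 49995925 - 7089500 - 2323520 + 173525 + 37338 - 792 - 56
= 189334822579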